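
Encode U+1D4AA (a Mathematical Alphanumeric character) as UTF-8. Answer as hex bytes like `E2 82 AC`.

U+1D4AA = 0x1D4AA = 119978 decimal. In range U+10000–U+10FFFF → 4-byte form: 11110xxx 10xxxxxx 10xxxxxx 10xxxxxx.
Binary (21 bits): 000011101010010101010.
Split 3+6+6+6: 000 | 011101 | 010010 | 101010.
Byte 1: 11110000 = 0xF0.
Byte 2: 10011101 = 0x9D.
Byte 3: 10010010 = 0x92.
Byte 4: 10101010 = 0xAA.

F0 9D 92 AA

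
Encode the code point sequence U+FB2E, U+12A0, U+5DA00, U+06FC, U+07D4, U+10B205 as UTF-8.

U+FB2E: 3-byte form → EF AC AE.
U+12A0: 3-byte form → E1 8A A0.
U+5DA00: 4-byte form → F1 9D A8 80.
U+06FC: 2-byte form → DB BC.
U+07D4: 2-byte form → DF 94.
U+10B205: 4-byte form → F4 8B 88 85.
Concatenated (18 bytes): EF AC AE E1 8A A0 F1 9D A8 80 DB BC DF 94 F4 8B 88 85.

EF AC AE E1 8A A0 F1 9D A8 80 DB BC DF 94 F4 8B 88 85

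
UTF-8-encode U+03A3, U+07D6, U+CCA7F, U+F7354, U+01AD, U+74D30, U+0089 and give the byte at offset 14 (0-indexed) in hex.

0xF1

U+03A3 → 2-byte form CE A3 at offsets 0–1.
U+07D6 → 2-byte form DF 96 at offsets 2–3.
U+CCA7F → 4-byte form F3 8C A9 BF at offsets 4–7.
U+F7354 → 4-byte form F3 B7 8D 94 at offsets 8–11.
U+01AD → 2-byte form C6 AD at offsets 12–13.
U+74D30 → 4-byte form F1 B4 B4 B0 at offsets 14–17.
Offset 14 falls in char 6's range; it's byte 1 of F1 B4 B4 B0 = 0xF1.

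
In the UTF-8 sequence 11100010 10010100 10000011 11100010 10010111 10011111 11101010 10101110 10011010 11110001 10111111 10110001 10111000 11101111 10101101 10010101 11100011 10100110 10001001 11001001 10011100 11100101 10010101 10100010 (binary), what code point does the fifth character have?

U+FB55

Offset 0: leading byte 0xE2 = 11100010 → 3-byte char #1 = E2 94 83.
Offset 3: leading byte 0xE2 = 11100010 → 3-byte char #2 = E2 97 9F.
Offset 6: leading byte 0xEA = 11101010 → 3-byte char #3 = EA AE 9A.
Offset 9: leading byte 0xF1 = 11110001 → 4-byte char #4 = F1 BF B1 B8.
Offset 13: leading byte 0xEF = 11101111 → 3-byte char #5 = EF AD 95.
Leading byte 0xEF = 11101111 matches 1110xxxx → 3-byte sequence.
Byte 1: 0xEF = 11101111, payload 1111 (4 bits).
Byte 2: 0xAD = 10101101 (10xxxxxx ✓), payload 101101.
Byte 3: 0x95 = 10010101 (10xxxxxx ✓), payload 010101.
Concatenate: 1111101101010101 = 0xFB55 (16 bits → U+FB55).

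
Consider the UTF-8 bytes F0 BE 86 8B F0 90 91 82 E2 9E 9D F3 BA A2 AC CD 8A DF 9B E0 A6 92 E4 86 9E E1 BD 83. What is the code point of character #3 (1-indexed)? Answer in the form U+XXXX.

U+279D

Offset 0: leading byte 0xF0 = 11110000 → 4-byte char #1 = F0 BE 86 8B.
Offset 4: leading byte 0xF0 = 11110000 → 4-byte char #2 = F0 90 91 82.
Offset 8: leading byte 0xE2 = 11100010 → 3-byte char #3 = E2 9E 9D.
Leading byte 0xE2 = 11100010 matches 1110xxxx → 3-byte sequence.
Byte 1: 0xE2 = 11100010, payload 0010 (4 bits).
Byte 2: 0x9E = 10011110 (10xxxxxx ✓), payload 011110.
Byte 3: 0x9D = 10011101 (10xxxxxx ✓), payload 011101.
Concatenate: 0010011110011101 = 0x279D (16 bits → U+279D).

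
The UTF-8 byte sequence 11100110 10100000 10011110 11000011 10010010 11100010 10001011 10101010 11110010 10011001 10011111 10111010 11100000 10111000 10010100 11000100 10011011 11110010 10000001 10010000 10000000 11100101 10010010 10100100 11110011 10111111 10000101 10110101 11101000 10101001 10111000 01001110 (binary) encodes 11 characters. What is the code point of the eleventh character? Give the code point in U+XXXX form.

U+004E

Offset 0: leading byte 0xE6 = 11100110 → 3-byte char #1 = E6 A0 9E.
Offset 3: leading byte 0xC3 = 11000011 → 2-byte char #2 = C3 92.
Offset 5: leading byte 0xE2 = 11100010 → 3-byte char #3 = E2 8B AA.
Offset 8: leading byte 0xF2 = 11110010 → 4-byte char #4 = F2 99 9F BA.
Offset 12: leading byte 0xE0 = 11100000 → 3-byte char #5 = E0 B8 94.
Offset 15: leading byte 0xC4 = 11000100 → 2-byte char #6 = C4 9B.
Offset 17: leading byte 0xF2 = 11110010 → 4-byte char #7 = F2 81 90 80.
Offset 21: leading byte 0xE5 = 11100101 → 3-byte char #8 = E5 92 A4.
Offset 24: leading byte 0xF3 = 11110011 → 4-byte char #9 = F3 BF 85 B5.
Offset 28: leading byte 0xE8 = 11101000 → 3-byte char #10 = E8 A9 B8.
Offset 31: leading byte 0x4E = 01001110 → 1-byte char #11 = 4E.
Leading byte 0x4E = 01001110 matches 0xxxxxxx → 1-byte sequence.
Byte 1: 0x4E = 01001110, payload 1001110 (7 bits).
Concatenate: 1001110 = 0x4E (7 bits → U+004E).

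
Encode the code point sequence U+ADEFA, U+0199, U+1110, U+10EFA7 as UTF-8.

F2 AD BB BA C6 99 E1 84 90 F4 8E BE A7

U+ADEFA: 4-byte form → F2 AD BB BA.
U+0199: 2-byte form → C6 99.
U+1110: 3-byte form → E1 84 90.
U+10EFA7: 4-byte form → F4 8E BE A7.
Concatenated (13 bytes): F2 AD BB BA C6 99 E1 84 90 F4 8E BE A7.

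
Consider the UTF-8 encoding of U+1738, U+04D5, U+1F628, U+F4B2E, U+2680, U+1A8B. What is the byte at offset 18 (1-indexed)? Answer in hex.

0xAA

1-indexed offset 18 is 0-indexed offset 17.
U+1738 → 3-byte form E1 9C B8 at offsets 0–2.
U+04D5 → 2-byte form D3 95 at offsets 3–4.
U+1F628 → 4-byte form F0 9F 98 A8 at offsets 5–8.
U+F4B2E → 4-byte form F3 B4 AC AE at offsets 9–12.
U+2680 → 3-byte form E2 9A 80 at offsets 13–15.
U+1A8B → 3-byte form E1 AA 8B at offsets 16–18.
Offset 17 falls in char 6's range; it's byte 2 of E1 AA 8B = 0xAA.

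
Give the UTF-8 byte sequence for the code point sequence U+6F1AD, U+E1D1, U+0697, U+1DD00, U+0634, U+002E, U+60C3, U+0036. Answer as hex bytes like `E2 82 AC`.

U+6F1AD: 4-byte form → F1 AF 86 AD.
U+E1D1: 3-byte form → EE 87 91.
U+0697: 2-byte form → DA 97.
U+1DD00: 4-byte form → F0 9D B4 80.
U+0634: 2-byte form → D8 B4.
U+002E: 1-byte form → 2E.
U+60C3: 3-byte form → E6 83 83.
U+0036: 1-byte form → 36.
Concatenated (20 bytes): F1 AF 86 AD EE 87 91 DA 97 F0 9D B4 80 D8 B4 2E E6 83 83 36.

F1 AF 86 AD EE 87 91 DA 97 F0 9D B4 80 D8 B4 2E E6 83 83 36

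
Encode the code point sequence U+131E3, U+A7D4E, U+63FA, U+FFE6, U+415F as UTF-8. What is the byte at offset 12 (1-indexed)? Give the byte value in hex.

0xEF

1-indexed offset 12 is 0-indexed offset 11.
U+131E3 → 4-byte form F0 93 87 A3 at offsets 0–3.
U+A7D4E → 4-byte form F2 A7 B5 8E at offsets 4–7.
U+63FA → 3-byte form E6 8F BA at offsets 8–10.
U+FFE6 → 3-byte form EF BF A6 at offsets 11–13.
Offset 11 falls in char 4's range; it's byte 1 of EF BF A6 = 0xEF.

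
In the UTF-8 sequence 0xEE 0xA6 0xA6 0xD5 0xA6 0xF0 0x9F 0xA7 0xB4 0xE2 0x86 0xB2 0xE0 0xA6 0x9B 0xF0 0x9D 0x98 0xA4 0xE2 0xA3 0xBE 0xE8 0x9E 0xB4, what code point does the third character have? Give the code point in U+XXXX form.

U+1F9F4

Offset 0: leading byte 0xEE = 11101110 → 3-byte char #1 = EE A6 A6.
Offset 3: leading byte 0xD5 = 11010101 → 2-byte char #2 = D5 A6.
Offset 5: leading byte 0xF0 = 11110000 → 4-byte char #3 = F0 9F A7 B4.
Leading byte 0xF0 = 11110000 matches 11110xxx → 4-byte sequence.
Byte 1: 0xF0 = 11110000, payload 000 (3 bits).
Byte 2: 0x9F = 10011111 (10xxxxxx ✓), payload 011111.
Byte 3: 0xA7 = 10100111 (10xxxxxx ✓), payload 100111.
Byte 4: 0xB4 = 10110100 (10xxxxxx ✓), payload 110100.
Concatenate: 000011111100111110100 = 0x1F9F4 (21 bits → U+1F9F4).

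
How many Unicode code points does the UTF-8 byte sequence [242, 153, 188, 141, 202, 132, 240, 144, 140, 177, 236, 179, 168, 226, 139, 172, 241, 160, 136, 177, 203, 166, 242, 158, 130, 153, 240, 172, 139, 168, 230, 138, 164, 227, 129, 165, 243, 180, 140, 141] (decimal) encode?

12

Byte at offset 0: 0xF2 = 11110010 → 4-byte char (#1). Advance 4.
Byte at offset 4: 0xCA = 11001010 → 2-byte char (#2). Advance 2.
Byte at offset 6: 0xF0 = 11110000 → 4-byte char (#3). Advance 4.
Byte at offset 10: 0xEC = 11101100 → 3-byte char (#4). Advance 3.
Byte at offset 13: 0xE2 = 11100010 → 3-byte char (#5). Advance 3.
Byte at offset 16: 0xF1 = 11110001 → 4-byte char (#6). Advance 4.
Byte at offset 20: 0xCB = 11001011 → 2-byte char (#7). Advance 2.
Byte at offset 22: 0xF2 = 11110010 → 4-byte char (#8). Advance 4.
Byte at offset 26: 0xF0 = 11110000 → 4-byte char (#9). Advance 4.
Byte at offset 30: 0xE6 = 11100110 → 3-byte char (#10). Advance 3.
Byte at offset 33: 0xE3 = 11100011 → 3-byte char (#11). Advance 3.
Byte at offset 36: 0xF3 = 11110011 → 4-byte char (#12). Advance 4.
Reached end at offset 40 after 12 code points.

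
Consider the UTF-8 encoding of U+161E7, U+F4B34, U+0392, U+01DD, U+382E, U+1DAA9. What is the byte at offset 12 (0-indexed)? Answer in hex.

U+161E7 → 4-byte form F0 96 87 A7 at offsets 0–3.
U+F4B34 → 4-byte form F3 B4 AC B4 at offsets 4–7.
U+0392 → 2-byte form CE 92 at offsets 8–9.
U+01DD → 2-byte form C7 9D at offsets 10–11.
U+382E → 3-byte form E3 A0 AE at offsets 12–14.
Offset 12 falls in char 5's range; it's byte 1 of E3 A0 AE = 0xE3.

0xE3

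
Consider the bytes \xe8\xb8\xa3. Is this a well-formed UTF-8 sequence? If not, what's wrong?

Leading byte 0xE8 = 11101000 → 3-byte form.
Continuation bytes 0xB8=10111000, 0xA3=10100011 all match 10xxxxxx.
Decoded value 0x8E23 is ≥ 0x800 (shortest form) and not a surrogate.

valid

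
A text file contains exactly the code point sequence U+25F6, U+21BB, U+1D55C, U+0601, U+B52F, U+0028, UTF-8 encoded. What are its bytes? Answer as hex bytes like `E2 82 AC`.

U+25F6: 3-byte form → E2 97 B6.
U+21BB: 3-byte form → E2 86 BB.
U+1D55C: 4-byte form → F0 9D 95 9C.
U+0601: 2-byte form → D8 81.
U+B52F: 3-byte form → EB 94 AF.
U+0028: 1-byte form → 28.
Concatenated (16 bytes): E2 97 B6 E2 86 BB F0 9D 95 9C D8 81 EB 94 AF 28.

E2 97 B6 E2 86 BB F0 9D 95 9C D8 81 EB 94 AF 28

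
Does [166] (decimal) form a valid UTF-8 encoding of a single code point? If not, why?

invalid (continuation byte with no leading byte)

Byte 0xA6 = 10100110 has the form 10xxxxxx — a continuation byte — but there is no preceding leading byte.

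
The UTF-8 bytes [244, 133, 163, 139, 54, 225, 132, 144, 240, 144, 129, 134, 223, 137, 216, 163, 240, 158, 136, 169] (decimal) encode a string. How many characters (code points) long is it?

7

Byte at offset 0: 0xF4 = 11110100 → 4-byte char (#1). Advance 4.
Byte at offset 4: 0x36 = 00110110 → 1-byte char (#2). Advance 1.
Byte at offset 5: 0xE1 = 11100001 → 3-byte char (#3). Advance 3.
Byte at offset 8: 0xF0 = 11110000 → 4-byte char (#4). Advance 4.
Byte at offset 12: 0xDF = 11011111 → 2-byte char (#5). Advance 2.
Byte at offset 14: 0xD8 = 11011000 → 2-byte char (#6). Advance 2.
Byte at offset 16: 0xF0 = 11110000 → 4-byte char (#7). Advance 4.
Reached end at offset 20 after 7 code points.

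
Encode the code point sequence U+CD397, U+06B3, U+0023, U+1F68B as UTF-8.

F3 8D 8E 97 DA B3 23 F0 9F 9A 8B

U+CD397: 4-byte form → F3 8D 8E 97.
U+06B3: 2-byte form → DA B3.
U+0023: 1-byte form → 23.
U+1F68B: 4-byte form → F0 9F 9A 8B.
Concatenated (11 bytes): F3 8D 8E 97 DA B3 23 F0 9F 9A 8B.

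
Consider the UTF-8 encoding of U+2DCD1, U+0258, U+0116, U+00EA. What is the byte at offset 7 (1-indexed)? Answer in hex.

1-indexed offset 7 is 0-indexed offset 6.
U+2DCD1 → 4-byte form F0 AD B3 91 at offsets 0–3.
U+0258 → 2-byte form C9 98 at offsets 4–5.
U+0116 → 2-byte form C4 96 at offsets 6–7.
Offset 6 falls in char 3's range; it's byte 1 of C4 96 = 0xC4.

0xC4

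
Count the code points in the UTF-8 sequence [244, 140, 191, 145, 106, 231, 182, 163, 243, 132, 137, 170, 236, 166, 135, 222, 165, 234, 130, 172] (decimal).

7

Byte at offset 0: 0xF4 = 11110100 → 4-byte char (#1). Advance 4.
Byte at offset 4: 0x6A = 01101010 → 1-byte char (#2). Advance 1.
Byte at offset 5: 0xE7 = 11100111 → 3-byte char (#3). Advance 3.
Byte at offset 8: 0xF3 = 11110011 → 4-byte char (#4). Advance 4.
Byte at offset 12: 0xEC = 11101100 → 3-byte char (#5). Advance 3.
Byte at offset 15: 0xDE = 11011110 → 2-byte char (#6). Advance 2.
Byte at offset 17: 0xEA = 11101010 → 3-byte char (#7). Advance 3.
Reached end at offset 20 after 7 code points.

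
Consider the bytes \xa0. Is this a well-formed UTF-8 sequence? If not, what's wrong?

invalid (continuation byte with no leading byte)

Byte 0xA0 = 10100000 has the form 10xxxxxx — a continuation byte — but there is no preceding leading byte.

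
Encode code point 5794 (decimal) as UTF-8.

E1 9A A2

U+16A2 = 0x16A2 = 5794 decimal. In range U+0800–U+FFFF → 3-byte form: 1110xxxx 10xxxxxx 10xxxxxx.
Binary (16 bits): 0001011010100010.
Split 4+6+6: 0001 | 011010 | 100010.
Byte 1: 11100001 = 0xE1.
Byte 2: 10011010 = 0x9A.
Byte 3: 10100010 = 0xA2.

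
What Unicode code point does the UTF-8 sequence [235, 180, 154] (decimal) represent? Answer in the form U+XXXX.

U+BD1A

Leading byte 0xEB = 11101011 matches 1110xxxx → 3-byte sequence.
Byte 1: 0xEB = 11101011, payload 1011 (4 bits).
Byte 2: 0xB4 = 10110100 (10xxxxxx ✓), payload 110100.
Byte 3: 0x9A = 10011010 (10xxxxxx ✓), payload 011010.
Concatenate: 1011110100011010 = 0xBD1A (16 bits → U+BD1A).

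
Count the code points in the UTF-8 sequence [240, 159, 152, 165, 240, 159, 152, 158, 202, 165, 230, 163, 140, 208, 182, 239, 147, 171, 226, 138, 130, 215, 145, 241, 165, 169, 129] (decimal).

9

Byte at offset 0: 0xF0 = 11110000 → 4-byte char (#1). Advance 4.
Byte at offset 4: 0xF0 = 11110000 → 4-byte char (#2). Advance 4.
Byte at offset 8: 0xCA = 11001010 → 2-byte char (#3). Advance 2.
Byte at offset 10: 0xE6 = 11100110 → 3-byte char (#4). Advance 3.
Byte at offset 13: 0xD0 = 11010000 → 2-byte char (#5). Advance 2.
Byte at offset 15: 0xEF = 11101111 → 3-byte char (#6). Advance 3.
Byte at offset 18: 0xE2 = 11100010 → 3-byte char (#7). Advance 3.
Byte at offset 21: 0xD7 = 11010111 → 2-byte char (#8). Advance 2.
Byte at offset 23: 0xF1 = 11110001 → 4-byte char (#9). Advance 4.
Reached end at offset 27 after 9 code points.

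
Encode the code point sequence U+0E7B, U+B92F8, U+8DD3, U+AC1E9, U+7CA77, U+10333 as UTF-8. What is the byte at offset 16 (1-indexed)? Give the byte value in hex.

0xBC

1-indexed offset 16 is 0-indexed offset 15.
U+0E7B → 3-byte form E0 B9 BB at offsets 0–2.
U+B92F8 → 4-byte form F2 B9 8B B8 at offsets 3–6.
U+8DD3 → 3-byte form E8 B7 93 at offsets 7–9.
U+AC1E9 → 4-byte form F2 AC 87 A9 at offsets 10–13.
U+7CA77 → 4-byte form F1 BC A9 B7 at offsets 14–17.
Offset 15 falls in char 5's range; it's byte 2 of F1 BC A9 B7 = 0xBC.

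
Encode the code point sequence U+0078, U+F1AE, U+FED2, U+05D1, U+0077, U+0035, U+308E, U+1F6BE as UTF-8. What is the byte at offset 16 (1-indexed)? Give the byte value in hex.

0x9F

1-indexed offset 16 is 0-indexed offset 15.
U+0078 → 1-byte form 78 at offsets 0–0.
U+F1AE → 3-byte form EF 86 AE at offsets 1–3.
U+FED2 → 3-byte form EF BB 92 at offsets 4–6.
U+05D1 → 2-byte form D7 91 at offsets 7–8.
U+0077 → 1-byte form 77 at offsets 9–9.
U+0035 → 1-byte form 35 at offsets 10–10.
U+308E → 3-byte form E3 82 8E at offsets 11–13.
U+1F6BE → 4-byte form F0 9F 9A BE at offsets 14–17.
Offset 15 falls in char 8's range; it's byte 2 of F0 9F 9A BE = 0x9F.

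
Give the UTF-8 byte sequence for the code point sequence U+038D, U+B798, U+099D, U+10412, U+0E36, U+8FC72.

CE 8D EB 9E 98 E0 A6 9D F0 90 90 92 E0 B8 B6 F2 8F B1 B2

U+038D: 2-byte form → CE 8D.
U+B798: 3-byte form → EB 9E 98.
U+099D: 3-byte form → E0 A6 9D.
U+10412: 4-byte form → F0 90 90 92.
U+0E36: 3-byte form → E0 B8 B6.
U+8FC72: 4-byte form → F2 8F B1 B2.
Concatenated (19 bytes): CE 8D EB 9E 98 E0 A6 9D F0 90 90 92 E0 B8 B6 F2 8F B1 B2.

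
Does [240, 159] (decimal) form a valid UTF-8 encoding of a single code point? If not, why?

Leading byte 0xF0 = 11110000 → 4-byte form, but only 2 bytes are present.

invalid (sequence truncated)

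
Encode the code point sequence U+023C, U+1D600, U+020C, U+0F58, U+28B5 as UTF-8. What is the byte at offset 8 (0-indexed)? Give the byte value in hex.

0xE0

U+023C → 2-byte form C8 BC at offsets 0–1.
U+1D600 → 4-byte form F0 9D 98 80 at offsets 2–5.
U+020C → 2-byte form C8 8C at offsets 6–7.
U+0F58 → 3-byte form E0 BD 98 at offsets 8–10.
Offset 8 falls in char 4's range; it's byte 1 of E0 BD 98 = 0xE0.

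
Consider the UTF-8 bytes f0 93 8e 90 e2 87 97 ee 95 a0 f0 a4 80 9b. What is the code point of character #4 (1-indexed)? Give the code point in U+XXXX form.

Offset 0: leading byte 0xF0 = 11110000 → 4-byte char #1 = F0 93 8E 90.
Offset 4: leading byte 0xE2 = 11100010 → 3-byte char #2 = E2 87 97.
Offset 7: leading byte 0xEE = 11101110 → 3-byte char #3 = EE 95 A0.
Offset 10: leading byte 0xF0 = 11110000 → 4-byte char #4 = F0 A4 80 9B.
Leading byte 0xF0 = 11110000 matches 11110xxx → 4-byte sequence.
Byte 1: 0xF0 = 11110000, payload 000 (3 bits).
Byte 2: 0xA4 = 10100100 (10xxxxxx ✓), payload 100100.
Byte 3: 0x80 = 10000000 (10xxxxxx ✓), payload 000000.
Byte 4: 0x9B = 10011011 (10xxxxxx ✓), payload 011011.
Concatenate: 000100100000000011011 = 0x2401B (21 bits → U+2401B).

U+2401B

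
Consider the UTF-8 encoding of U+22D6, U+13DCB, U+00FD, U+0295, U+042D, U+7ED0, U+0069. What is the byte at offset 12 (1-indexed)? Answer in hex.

0xD0

1-indexed offset 12 is 0-indexed offset 11.
U+22D6 → 3-byte form E2 8B 96 at offsets 0–2.
U+13DCB → 4-byte form F0 93 B7 8B at offsets 3–6.
U+00FD → 2-byte form C3 BD at offsets 7–8.
U+0295 → 2-byte form CA 95 at offsets 9–10.
U+042D → 2-byte form D0 AD at offsets 11–12.
Offset 11 falls in char 5's range; it's byte 1 of D0 AD = 0xD0.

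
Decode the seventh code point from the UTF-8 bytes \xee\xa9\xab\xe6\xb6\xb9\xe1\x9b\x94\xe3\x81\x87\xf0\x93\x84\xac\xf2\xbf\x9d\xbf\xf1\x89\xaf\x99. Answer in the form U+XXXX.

Offset 0: leading byte 0xEE = 11101110 → 3-byte char #1 = EE A9 AB.
Offset 3: leading byte 0xE6 = 11100110 → 3-byte char #2 = E6 B6 B9.
Offset 6: leading byte 0xE1 = 11100001 → 3-byte char #3 = E1 9B 94.
Offset 9: leading byte 0xE3 = 11100011 → 3-byte char #4 = E3 81 87.
Offset 12: leading byte 0xF0 = 11110000 → 4-byte char #5 = F0 93 84 AC.
Offset 16: leading byte 0xF2 = 11110010 → 4-byte char #6 = F2 BF 9D BF.
Offset 20: leading byte 0xF1 = 11110001 → 4-byte char #7 = F1 89 AF 99.
Leading byte 0xF1 = 11110001 matches 11110xxx → 4-byte sequence.
Byte 1: 0xF1 = 11110001, payload 001 (3 bits).
Byte 2: 0x89 = 10001001 (10xxxxxx ✓), payload 001001.
Byte 3: 0xAF = 10101111 (10xxxxxx ✓), payload 101111.
Byte 4: 0x99 = 10011001 (10xxxxxx ✓), payload 011001.
Concatenate: 001001001101111011001 = 0x49BD9 (21 bits → U+49BD9).

U+49BD9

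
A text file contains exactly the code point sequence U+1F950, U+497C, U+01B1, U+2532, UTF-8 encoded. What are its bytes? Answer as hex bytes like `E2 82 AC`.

F0 9F A5 90 E4 A5 BC C6 B1 E2 94 B2

U+1F950: 4-byte form → F0 9F A5 90.
U+497C: 3-byte form → E4 A5 BC.
U+01B1: 2-byte form → C6 B1.
U+2532: 3-byte form → E2 94 B2.
Concatenated (12 bytes): F0 9F A5 90 E4 A5 BC C6 B1 E2 94 B2.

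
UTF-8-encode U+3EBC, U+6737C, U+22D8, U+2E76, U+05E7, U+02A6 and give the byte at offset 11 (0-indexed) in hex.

U+3EBC → 3-byte form E3 BA BC at offsets 0–2.
U+6737C → 4-byte form F1 A7 8D BC at offsets 3–6.
U+22D8 → 3-byte form E2 8B 98 at offsets 7–9.
U+2E76 → 3-byte form E2 B9 B6 at offsets 10–12.
Offset 11 falls in char 4's range; it's byte 2 of E2 B9 B6 = 0xB9.

0xB9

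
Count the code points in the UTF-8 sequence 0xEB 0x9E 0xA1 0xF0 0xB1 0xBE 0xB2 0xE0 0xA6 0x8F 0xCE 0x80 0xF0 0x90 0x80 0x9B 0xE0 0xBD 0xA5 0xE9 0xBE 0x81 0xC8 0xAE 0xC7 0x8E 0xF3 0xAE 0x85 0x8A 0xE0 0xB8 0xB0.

Byte at offset 0: 0xEB = 11101011 → 3-byte char (#1). Advance 3.
Byte at offset 3: 0xF0 = 11110000 → 4-byte char (#2). Advance 4.
Byte at offset 7: 0xE0 = 11100000 → 3-byte char (#3). Advance 3.
Byte at offset 10: 0xCE = 11001110 → 2-byte char (#4). Advance 2.
Byte at offset 12: 0xF0 = 11110000 → 4-byte char (#5). Advance 4.
Byte at offset 16: 0xE0 = 11100000 → 3-byte char (#6). Advance 3.
Byte at offset 19: 0xE9 = 11101001 → 3-byte char (#7). Advance 3.
Byte at offset 22: 0xC8 = 11001000 → 2-byte char (#8). Advance 2.
Byte at offset 24: 0xC7 = 11000111 → 2-byte char (#9). Advance 2.
Byte at offset 26: 0xF3 = 11110011 → 4-byte char (#10). Advance 4.
Byte at offset 30: 0xE0 = 11100000 → 3-byte char (#11). Advance 3.
Reached end at offset 33 after 11 code points.

11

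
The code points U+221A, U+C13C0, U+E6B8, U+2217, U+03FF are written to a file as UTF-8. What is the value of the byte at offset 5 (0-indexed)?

0x8F

U+221A → 3-byte form E2 88 9A at offsets 0–2.
U+C13C0 → 4-byte form F3 81 8F 80 at offsets 3–6.
Offset 5 falls in char 2's range; it's byte 3 of F3 81 8F 80 = 0x8F.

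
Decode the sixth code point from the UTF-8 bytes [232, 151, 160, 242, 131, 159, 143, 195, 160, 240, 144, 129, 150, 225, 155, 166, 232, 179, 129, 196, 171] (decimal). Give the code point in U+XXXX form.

U+8CC1

Offset 0: leading byte 0xE8 = 11101000 → 3-byte char #1 = E8 97 A0.
Offset 3: leading byte 0xF2 = 11110010 → 4-byte char #2 = F2 83 9F 8F.
Offset 7: leading byte 0xC3 = 11000011 → 2-byte char #3 = C3 A0.
Offset 9: leading byte 0xF0 = 11110000 → 4-byte char #4 = F0 90 81 96.
Offset 13: leading byte 0xE1 = 11100001 → 3-byte char #5 = E1 9B A6.
Offset 16: leading byte 0xE8 = 11101000 → 3-byte char #6 = E8 B3 81.
Leading byte 0xE8 = 11101000 matches 1110xxxx → 3-byte sequence.
Byte 1: 0xE8 = 11101000, payload 1000 (4 bits).
Byte 2: 0xB3 = 10110011 (10xxxxxx ✓), payload 110011.
Byte 3: 0x81 = 10000001 (10xxxxxx ✓), payload 000001.
Concatenate: 1000110011000001 = 0x8CC1 (16 bits → U+8CC1).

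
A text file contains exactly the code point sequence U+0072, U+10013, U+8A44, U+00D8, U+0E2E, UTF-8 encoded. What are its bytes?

72 F0 90 80 93 E8 A9 84 C3 98 E0 B8 AE

U+0072: 1-byte form → 72.
U+10013: 4-byte form → F0 90 80 93.
U+8A44: 3-byte form → E8 A9 84.
U+00D8: 2-byte form → C3 98.
U+0E2E: 3-byte form → E0 B8 AE.
Concatenated (13 bytes): 72 F0 90 80 93 E8 A9 84 C3 98 E0 B8 AE.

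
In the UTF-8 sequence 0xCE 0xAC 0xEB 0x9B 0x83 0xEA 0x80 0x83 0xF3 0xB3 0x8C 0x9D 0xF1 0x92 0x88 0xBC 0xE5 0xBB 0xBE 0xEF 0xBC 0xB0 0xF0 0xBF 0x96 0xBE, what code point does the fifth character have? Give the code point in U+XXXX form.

Offset 0: leading byte 0xCE = 11001110 → 2-byte char #1 = CE AC.
Offset 2: leading byte 0xEB = 11101011 → 3-byte char #2 = EB 9B 83.
Offset 5: leading byte 0xEA = 11101010 → 3-byte char #3 = EA 80 83.
Offset 8: leading byte 0xF3 = 11110011 → 4-byte char #4 = F3 B3 8C 9D.
Offset 12: leading byte 0xF1 = 11110001 → 4-byte char #5 = F1 92 88 BC.
Leading byte 0xF1 = 11110001 matches 11110xxx → 4-byte sequence.
Byte 1: 0xF1 = 11110001, payload 001 (3 bits).
Byte 2: 0x92 = 10010010 (10xxxxxx ✓), payload 010010.
Byte 3: 0x88 = 10001000 (10xxxxxx ✓), payload 001000.
Byte 4: 0xBC = 10111100 (10xxxxxx ✓), payload 111100.
Concatenate: 001010010001000111100 = 0x5223C (21 bits → U+5223C).

U+5223C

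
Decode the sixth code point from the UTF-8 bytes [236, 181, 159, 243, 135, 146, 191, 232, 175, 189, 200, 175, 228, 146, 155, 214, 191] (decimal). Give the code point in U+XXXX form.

U+05BF

Offset 0: leading byte 0xEC = 11101100 → 3-byte char #1 = EC B5 9F.
Offset 3: leading byte 0xF3 = 11110011 → 4-byte char #2 = F3 87 92 BF.
Offset 7: leading byte 0xE8 = 11101000 → 3-byte char #3 = E8 AF BD.
Offset 10: leading byte 0xC8 = 11001000 → 2-byte char #4 = C8 AF.
Offset 12: leading byte 0xE4 = 11100100 → 3-byte char #5 = E4 92 9B.
Offset 15: leading byte 0xD6 = 11010110 → 2-byte char #6 = D6 BF.
Leading byte 0xD6 = 11010110 matches 110xxxxx → 2-byte sequence.
Byte 1: 0xD6 = 11010110, payload 10110 (5 bits).
Byte 2: 0xBF = 10111111 (10xxxxxx ✓), payload 111111.
Concatenate: 10110111111 = 0x5BF (11 bits → U+05BF).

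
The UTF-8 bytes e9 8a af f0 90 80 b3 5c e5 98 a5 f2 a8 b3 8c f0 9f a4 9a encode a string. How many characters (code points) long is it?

6

Byte at offset 0: 0xE9 = 11101001 → 3-byte char (#1). Advance 3.
Byte at offset 3: 0xF0 = 11110000 → 4-byte char (#2). Advance 4.
Byte at offset 7: 0x5C = 01011100 → 1-byte char (#3). Advance 1.
Byte at offset 8: 0xE5 = 11100101 → 3-byte char (#4). Advance 3.
Byte at offset 11: 0xF2 = 11110010 → 4-byte char (#5). Advance 4.
Byte at offset 15: 0xF0 = 11110000 → 4-byte char (#6). Advance 4.
Reached end at offset 19 after 6 code points.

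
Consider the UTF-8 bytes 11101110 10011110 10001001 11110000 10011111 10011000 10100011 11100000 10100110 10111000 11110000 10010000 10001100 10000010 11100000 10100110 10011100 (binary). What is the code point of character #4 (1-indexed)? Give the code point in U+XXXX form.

Offset 0: leading byte 0xEE = 11101110 → 3-byte char #1 = EE 9E 89.
Offset 3: leading byte 0xF0 = 11110000 → 4-byte char #2 = F0 9F 98 A3.
Offset 7: leading byte 0xE0 = 11100000 → 3-byte char #3 = E0 A6 B8.
Offset 10: leading byte 0xF0 = 11110000 → 4-byte char #4 = F0 90 8C 82.
Leading byte 0xF0 = 11110000 matches 11110xxx → 4-byte sequence.
Byte 1: 0xF0 = 11110000, payload 000 (3 bits).
Byte 2: 0x90 = 10010000 (10xxxxxx ✓), payload 010000.
Byte 3: 0x8C = 10001100 (10xxxxxx ✓), payload 001100.
Byte 4: 0x82 = 10000010 (10xxxxxx ✓), payload 000010.
Concatenate: 000010000001100000010 = 0x10302 (21 bits → U+10302).

U+10302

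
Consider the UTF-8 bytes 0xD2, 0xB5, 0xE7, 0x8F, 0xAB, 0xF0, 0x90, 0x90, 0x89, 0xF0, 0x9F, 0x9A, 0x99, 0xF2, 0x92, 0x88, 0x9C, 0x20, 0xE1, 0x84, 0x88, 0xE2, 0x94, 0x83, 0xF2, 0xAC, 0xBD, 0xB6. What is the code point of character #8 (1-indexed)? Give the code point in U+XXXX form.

U+2503

Offset 0: leading byte 0xD2 = 11010010 → 2-byte char #1 = D2 B5.
Offset 2: leading byte 0xE7 = 11100111 → 3-byte char #2 = E7 8F AB.
Offset 5: leading byte 0xF0 = 11110000 → 4-byte char #3 = F0 90 90 89.
Offset 9: leading byte 0xF0 = 11110000 → 4-byte char #4 = F0 9F 9A 99.
Offset 13: leading byte 0xF2 = 11110010 → 4-byte char #5 = F2 92 88 9C.
Offset 17: leading byte 0x20 = 00100000 → 1-byte char #6 = 20.
Offset 18: leading byte 0xE1 = 11100001 → 3-byte char #7 = E1 84 88.
Offset 21: leading byte 0xE2 = 11100010 → 3-byte char #8 = E2 94 83.
Leading byte 0xE2 = 11100010 matches 1110xxxx → 3-byte sequence.
Byte 1: 0xE2 = 11100010, payload 0010 (4 bits).
Byte 2: 0x94 = 10010100 (10xxxxxx ✓), payload 010100.
Byte 3: 0x83 = 10000011 (10xxxxxx ✓), payload 000011.
Concatenate: 0010010100000011 = 0x2503 (16 bits → U+2503).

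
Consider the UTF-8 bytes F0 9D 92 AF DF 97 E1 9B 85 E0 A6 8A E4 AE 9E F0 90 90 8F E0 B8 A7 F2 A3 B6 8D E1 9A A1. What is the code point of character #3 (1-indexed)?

U+16C5

Offset 0: leading byte 0xF0 = 11110000 → 4-byte char #1 = F0 9D 92 AF.
Offset 4: leading byte 0xDF = 11011111 → 2-byte char #2 = DF 97.
Offset 6: leading byte 0xE1 = 11100001 → 3-byte char #3 = E1 9B 85.
Leading byte 0xE1 = 11100001 matches 1110xxxx → 3-byte sequence.
Byte 1: 0xE1 = 11100001, payload 0001 (4 bits).
Byte 2: 0x9B = 10011011 (10xxxxxx ✓), payload 011011.
Byte 3: 0x85 = 10000101 (10xxxxxx ✓), payload 000101.
Concatenate: 0001011011000101 = 0x16C5 (16 bits → U+16C5).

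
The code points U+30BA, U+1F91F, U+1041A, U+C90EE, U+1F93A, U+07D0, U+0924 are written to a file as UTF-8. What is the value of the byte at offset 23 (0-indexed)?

0xA4

U+30BA → 3-byte form E3 82 BA at offsets 0–2.
U+1F91F → 4-byte form F0 9F A4 9F at offsets 3–6.
U+1041A → 4-byte form F0 90 90 9A at offsets 7–10.
U+C90EE → 4-byte form F3 89 83 AE at offsets 11–14.
U+1F93A → 4-byte form F0 9F A4 BA at offsets 15–18.
U+07D0 → 2-byte form DF 90 at offsets 19–20.
U+0924 → 3-byte form E0 A4 A4 at offsets 21–23.
Offset 23 falls in char 7's range; it's byte 3 of E0 A4 A4 = 0xA4.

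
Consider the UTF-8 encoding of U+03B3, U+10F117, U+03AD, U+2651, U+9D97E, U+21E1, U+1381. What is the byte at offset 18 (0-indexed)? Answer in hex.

U+03B3 → 2-byte form CE B3 at offsets 0–1.
U+10F117 → 4-byte form F4 8F 84 97 at offsets 2–5.
U+03AD → 2-byte form CE AD at offsets 6–7.
U+2651 → 3-byte form E2 99 91 at offsets 8–10.
U+9D97E → 4-byte form F2 9D A5 BE at offsets 11–14.
U+21E1 → 3-byte form E2 87 A1 at offsets 15–17.
U+1381 → 3-byte form E1 8E 81 at offsets 18–20.
Offset 18 falls in char 7's range; it's byte 1 of E1 8E 81 = 0xE1.

0xE1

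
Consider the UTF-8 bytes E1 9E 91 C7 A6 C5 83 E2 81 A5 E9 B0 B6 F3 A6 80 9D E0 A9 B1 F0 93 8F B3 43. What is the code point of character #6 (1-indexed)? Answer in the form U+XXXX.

Offset 0: leading byte 0xE1 = 11100001 → 3-byte char #1 = E1 9E 91.
Offset 3: leading byte 0xC7 = 11000111 → 2-byte char #2 = C7 A6.
Offset 5: leading byte 0xC5 = 11000101 → 2-byte char #3 = C5 83.
Offset 7: leading byte 0xE2 = 11100010 → 3-byte char #4 = E2 81 A5.
Offset 10: leading byte 0xE9 = 11101001 → 3-byte char #5 = E9 B0 B6.
Offset 13: leading byte 0xF3 = 11110011 → 4-byte char #6 = F3 A6 80 9D.
Leading byte 0xF3 = 11110011 matches 11110xxx → 4-byte sequence.
Byte 1: 0xF3 = 11110011, payload 011 (3 bits).
Byte 2: 0xA6 = 10100110 (10xxxxxx ✓), payload 100110.
Byte 3: 0x80 = 10000000 (10xxxxxx ✓), payload 000000.
Byte 4: 0x9D = 10011101 (10xxxxxx ✓), payload 011101.
Concatenate: 011100110000000011101 = 0xE601D (21 bits → U+E601D).

U+E601D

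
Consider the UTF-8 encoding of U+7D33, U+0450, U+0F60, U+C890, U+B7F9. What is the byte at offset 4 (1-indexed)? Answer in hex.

1-indexed offset 4 is 0-indexed offset 3.
U+7D33 → 3-byte form E7 B4 B3 at offsets 0–2.
U+0450 → 2-byte form D1 90 at offsets 3–4.
Offset 3 falls in char 2's range; it's byte 1 of D1 90 = 0xD1.

0xD1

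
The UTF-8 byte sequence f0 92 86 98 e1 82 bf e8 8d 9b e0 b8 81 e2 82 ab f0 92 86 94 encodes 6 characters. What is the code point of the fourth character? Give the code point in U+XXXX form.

Offset 0: leading byte 0xF0 = 11110000 → 4-byte char #1 = F0 92 86 98.
Offset 4: leading byte 0xE1 = 11100001 → 3-byte char #2 = E1 82 BF.
Offset 7: leading byte 0xE8 = 11101000 → 3-byte char #3 = E8 8D 9B.
Offset 10: leading byte 0xE0 = 11100000 → 3-byte char #4 = E0 B8 81.
Leading byte 0xE0 = 11100000 matches 1110xxxx → 3-byte sequence.
Byte 1: 0xE0 = 11100000, payload 0000 (4 bits).
Byte 2: 0xB8 = 10111000 (10xxxxxx ✓), payload 111000.
Byte 3: 0x81 = 10000001 (10xxxxxx ✓), payload 000001.
Concatenate: 0000111000000001 = 0xE01 (16 bits → U+0E01).

U+0E01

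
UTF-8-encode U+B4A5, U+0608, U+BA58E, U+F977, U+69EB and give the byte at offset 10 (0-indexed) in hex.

U+B4A5 → 3-byte form EB 92 A5 at offsets 0–2.
U+0608 → 2-byte form D8 88 at offsets 3–4.
U+BA58E → 4-byte form F2 BA 96 8E at offsets 5–8.
U+F977 → 3-byte form EF A5 B7 at offsets 9–11.
Offset 10 falls in char 4's range; it's byte 2 of EF A5 B7 = 0xA5.

0xA5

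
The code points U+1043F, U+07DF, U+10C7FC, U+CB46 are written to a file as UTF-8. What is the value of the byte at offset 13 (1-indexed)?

1-indexed offset 13 is 0-indexed offset 12.
U+1043F → 4-byte form F0 90 90 BF at offsets 0–3.
U+07DF → 2-byte form DF 9F at offsets 4–5.
U+10C7FC → 4-byte form F4 8C 9F BC at offsets 6–9.
U+CB46 → 3-byte form EC AD 86 at offsets 10–12.
Offset 12 falls in char 4's range; it's byte 3 of EC AD 86 = 0x86.

0x86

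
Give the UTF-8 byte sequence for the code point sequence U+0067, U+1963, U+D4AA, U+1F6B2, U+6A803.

U+0067: 1-byte form → 67.
U+1963: 3-byte form → E1 A5 A3.
U+D4AA: 3-byte form → ED 92 AA.
U+1F6B2: 4-byte form → F0 9F 9A B2.
U+6A803: 4-byte form → F1 AA A0 83.
Concatenated (15 bytes): 67 E1 A5 A3 ED 92 AA F0 9F 9A B2 F1 AA A0 83.

67 E1 A5 A3 ED 92 AA F0 9F 9A B2 F1 AA A0 83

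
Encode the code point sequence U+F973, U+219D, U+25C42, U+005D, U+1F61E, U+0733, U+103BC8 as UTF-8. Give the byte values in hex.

U+F973: 3-byte form → EF A5 B3.
U+219D: 3-byte form → E2 86 9D.
U+25C42: 4-byte form → F0 A5 B1 82.
U+005D: 1-byte form → 5D.
U+1F61E: 4-byte form → F0 9F 98 9E.
U+0733: 2-byte form → DC B3.
U+103BC8: 4-byte form → F4 83 AF 88.
Concatenated (21 bytes): EF A5 B3 E2 86 9D F0 A5 B1 82 5D F0 9F 98 9E DC B3 F4 83 AF 88.

EF A5 B3 E2 86 9D F0 A5 B1 82 5D F0 9F 98 9E DC B3 F4 83 AF 88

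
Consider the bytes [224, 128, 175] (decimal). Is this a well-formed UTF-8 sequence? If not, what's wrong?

Leading byte 0xE0 = 11100000 → 3-byte form.
Continuation bytes all match 10xxxxxx. Payload decodes to 0x2F.
But 0x2F < 0x800, the minimum for a 3-byte sequence — this is an overlong encoding.

invalid (overlong encoding)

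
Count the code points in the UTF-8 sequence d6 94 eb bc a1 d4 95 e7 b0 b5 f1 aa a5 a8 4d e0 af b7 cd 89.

Byte at offset 0: 0xD6 = 11010110 → 2-byte char (#1). Advance 2.
Byte at offset 2: 0xEB = 11101011 → 3-byte char (#2). Advance 3.
Byte at offset 5: 0xD4 = 11010100 → 2-byte char (#3). Advance 2.
Byte at offset 7: 0xE7 = 11100111 → 3-byte char (#4). Advance 3.
Byte at offset 10: 0xF1 = 11110001 → 4-byte char (#5). Advance 4.
Byte at offset 14: 0x4D = 01001101 → 1-byte char (#6). Advance 1.
Byte at offset 15: 0xE0 = 11100000 → 3-byte char (#7). Advance 3.
Byte at offset 18: 0xCD = 11001101 → 2-byte char (#8). Advance 2.
Reached end at offset 20 after 8 code points.

8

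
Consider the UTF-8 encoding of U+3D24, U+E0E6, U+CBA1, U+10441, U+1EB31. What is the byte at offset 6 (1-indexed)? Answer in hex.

0xA6

1-indexed offset 6 is 0-indexed offset 5.
U+3D24 → 3-byte form E3 B4 A4 at offsets 0–2.
U+E0E6 → 3-byte form EE 83 A6 at offsets 3–5.
Offset 5 falls in char 2's range; it's byte 3 of EE 83 A6 = 0xA6.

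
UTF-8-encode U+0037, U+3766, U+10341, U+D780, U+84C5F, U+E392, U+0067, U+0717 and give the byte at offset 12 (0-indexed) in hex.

U+0037 → 1-byte form 37 at offsets 0–0.
U+3766 → 3-byte form E3 9D A6 at offsets 1–3.
U+10341 → 4-byte form F0 90 8D 81 at offsets 4–7.
U+D780 → 3-byte form ED 9E 80 at offsets 8–10.
U+84C5F → 4-byte form F2 84 B1 9F at offsets 11–14.
Offset 12 falls in char 5's range; it's byte 2 of F2 84 B1 9F = 0x84.

0x84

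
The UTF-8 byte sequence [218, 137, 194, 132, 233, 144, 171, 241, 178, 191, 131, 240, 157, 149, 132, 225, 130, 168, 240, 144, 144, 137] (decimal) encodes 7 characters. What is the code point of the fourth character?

U+72FC3

Offset 0: leading byte 0xDA = 11011010 → 2-byte char #1 = DA 89.
Offset 2: leading byte 0xC2 = 11000010 → 2-byte char #2 = C2 84.
Offset 4: leading byte 0xE9 = 11101001 → 3-byte char #3 = E9 90 AB.
Offset 7: leading byte 0xF1 = 11110001 → 4-byte char #4 = F1 B2 BF 83.
Leading byte 0xF1 = 11110001 matches 11110xxx → 4-byte sequence.
Byte 1: 0xF1 = 11110001, payload 001 (3 bits).
Byte 2: 0xB2 = 10110010 (10xxxxxx ✓), payload 110010.
Byte 3: 0xBF = 10111111 (10xxxxxx ✓), payload 111111.
Byte 4: 0x83 = 10000011 (10xxxxxx ✓), payload 000011.
Concatenate: 001110010111111000011 = 0x72FC3 (21 bits → U+72FC3).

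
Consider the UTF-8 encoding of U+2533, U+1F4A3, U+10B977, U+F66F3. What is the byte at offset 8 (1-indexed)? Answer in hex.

0xF4

1-indexed offset 8 is 0-indexed offset 7.
U+2533 → 3-byte form E2 94 B3 at offsets 0–2.
U+1F4A3 → 4-byte form F0 9F 92 A3 at offsets 3–6.
U+10B977 → 4-byte form F4 8B A5 B7 at offsets 7–10.
Offset 7 falls in char 3's range; it's byte 1 of F4 8B A5 B7 = 0xF4.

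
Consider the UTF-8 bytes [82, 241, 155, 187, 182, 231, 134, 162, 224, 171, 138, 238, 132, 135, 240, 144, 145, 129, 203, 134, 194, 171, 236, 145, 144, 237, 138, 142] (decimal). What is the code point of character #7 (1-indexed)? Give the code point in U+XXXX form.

Offset 0: leading byte 0x52 = 01010010 → 1-byte char #1 = 52.
Offset 1: leading byte 0xF1 = 11110001 → 4-byte char #2 = F1 9B BB B6.
Offset 5: leading byte 0xE7 = 11100111 → 3-byte char #3 = E7 86 A2.
Offset 8: leading byte 0xE0 = 11100000 → 3-byte char #4 = E0 AB 8A.
Offset 11: leading byte 0xEE = 11101110 → 3-byte char #5 = EE 84 87.
Offset 14: leading byte 0xF0 = 11110000 → 4-byte char #6 = F0 90 91 81.
Offset 18: leading byte 0xCB = 11001011 → 2-byte char #7 = CB 86.
Leading byte 0xCB = 11001011 matches 110xxxxx → 2-byte sequence.
Byte 1: 0xCB = 11001011, payload 01011 (5 bits).
Byte 2: 0x86 = 10000110 (10xxxxxx ✓), payload 000110.
Concatenate: 01011000110 = 0x2C6 (11 bits → U+02C6).

U+02C6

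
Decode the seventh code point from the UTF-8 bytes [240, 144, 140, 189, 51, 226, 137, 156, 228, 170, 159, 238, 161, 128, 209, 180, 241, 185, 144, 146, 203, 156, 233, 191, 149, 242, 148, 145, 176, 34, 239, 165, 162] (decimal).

Offset 0: leading byte 0xF0 = 11110000 → 4-byte char #1 = F0 90 8C BD.
Offset 4: leading byte 0x33 = 00110011 → 1-byte char #2 = 33.
Offset 5: leading byte 0xE2 = 11100010 → 3-byte char #3 = E2 89 9C.
Offset 8: leading byte 0xE4 = 11100100 → 3-byte char #4 = E4 AA 9F.
Offset 11: leading byte 0xEE = 11101110 → 3-byte char #5 = EE A1 80.
Offset 14: leading byte 0xD1 = 11010001 → 2-byte char #6 = D1 B4.
Offset 16: leading byte 0xF1 = 11110001 → 4-byte char #7 = F1 B9 90 92.
Leading byte 0xF1 = 11110001 matches 11110xxx → 4-byte sequence.
Byte 1: 0xF1 = 11110001, payload 001 (3 bits).
Byte 2: 0xB9 = 10111001 (10xxxxxx ✓), payload 111001.
Byte 3: 0x90 = 10010000 (10xxxxxx ✓), payload 010000.
Byte 4: 0x92 = 10010010 (10xxxxxx ✓), payload 010010.
Concatenate: 001111001010000010010 = 0x79412 (21 bits → U+79412).

U+79412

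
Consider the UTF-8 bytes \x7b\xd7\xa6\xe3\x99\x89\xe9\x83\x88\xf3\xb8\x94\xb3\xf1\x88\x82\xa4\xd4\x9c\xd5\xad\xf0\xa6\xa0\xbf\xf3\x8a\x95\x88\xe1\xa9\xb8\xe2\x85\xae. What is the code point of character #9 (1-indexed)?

U+2683F

Offset 0: leading byte 0x7B = 01111011 → 1-byte char #1 = 7B.
Offset 1: leading byte 0xD7 = 11010111 → 2-byte char #2 = D7 A6.
Offset 3: leading byte 0xE3 = 11100011 → 3-byte char #3 = E3 99 89.
Offset 6: leading byte 0xE9 = 11101001 → 3-byte char #4 = E9 83 88.
Offset 9: leading byte 0xF3 = 11110011 → 4-byte char #5 = F3 B8 94 B3.
Offset 13: leading byte 0xF1 = 11110001 → 4-byte char #6 = F1 88 82 A4.
Offset 17: leading byte 0xD4 = 11010100 → 2-byte char #7 = D4 9C.
Offset 19: leading byte 0xD5 = 11010101 → 2-byte char #8 = D5 AD.
Offset 21: leading byte 0xF0 = 11110000 → 4-byte char #9 = F0 A6 A0 BF.
Leading byte 0xF0 = 11110000 matches 11110xxx → 4-byte sequence.
Byte 1: 0xF0 = 11110000, payload 000 (3 bits).
Byte 2: 0xA6 = 10100110 (10xxxxxx ✓), payload 100110.
Byte 3: 0xA0 = 10100000 (10xxxxxx ✓), payload 100000.
Byte 4: 0xBF = 10111111 (10xxxxxx ✓), payload 111111.
Concatenate: 000100110100000111111 = 0x2683F (21 bits → U+2683F).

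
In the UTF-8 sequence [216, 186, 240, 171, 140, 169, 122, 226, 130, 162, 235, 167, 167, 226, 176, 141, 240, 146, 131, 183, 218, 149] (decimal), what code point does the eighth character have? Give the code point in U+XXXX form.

Offset 0: leading byte 0xD8 = 11011000 → 2-byte char #1 = D8 BA.
Offset 2: leading byte 0xF0 = 11110000 → 4-byte char #2 = F0 AB 8C A9.
Offset 6: leading byte 0x7A = 01111010 → 1-byte char #3 = 7A.
Offset 7: leading byte 0xE2 = 11100010 → 3-byte char #4 = E2 82 A2.
Offset 10: leading byte 0xEB = 11101011 → 3-byte char #5 = EB A7 A7.
Offset 13: leading byte 0xE2 = 11100010 → 3-byte char #6 = E2 B0 8D.
Offset 16: leading byte 0xF0 = 11110000 → 4-byte char #7 = F0 92 83 B7.
Offset 20: leading byte 0xDA = 11011010 → 2-byte char #8 = DA 95.
Leading byte 0xDA = 11011010 matches 110xxxxx → 2-byte sequence.
Byte 1: 0xDA = 11011010, payload 11010 (5 bits).
Byte 2: 0x95 = 10010101 (10xxxxxx ✓), payload 010101.
Concatenate: 11010010101 = 0x695 (11 bits → U+0695).

U+0695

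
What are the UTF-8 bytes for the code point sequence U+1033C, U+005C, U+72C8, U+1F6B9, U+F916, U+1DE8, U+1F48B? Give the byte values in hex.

F0 90 8C BC 5C E7 8B 88 F0 9F 9A B9 EF A4 96 E1 B7 A8 F0 9F 92 8B

U+1033C: 4-byte form → F0 90 8C BC.
U+005C: 1-byte form → 5C.
U+72C8: 3-byte form → E7 8B 88.
U+1F6B9: 4-byte form → F0 9F 9A B9.
U+F916: 3-byte form → EF A4 96.
U+1DE8: 3-byte form → E1 B7 A8.
U+1F48B: 4-byte form → F0 9F 92 8B.
Concatenated (22 bytes): F0 90 8C BC 5C E7 8B 88 F0 9F 9A B9 EF A4 96 E1 B7 A8 F0 9F 92 8B.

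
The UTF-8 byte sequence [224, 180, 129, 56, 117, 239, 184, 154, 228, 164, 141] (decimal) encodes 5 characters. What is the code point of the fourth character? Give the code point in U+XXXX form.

Offset 0: leading byte 0xE0 = 11100000 → 3-byte char #1 = E0 B4 81.
Offset 3: leading byte 0x38 = 00111000 → 1-byte char #2 = 38.
Offset 4: leading byte 0x75 = 01110101 → 1-byte char #3 = 75.
Offset 5: leading byte 0xEF = 11101111 → 3-byte char #4 = EF B8 9A.
Leading byte 0xEF = 11101111 matches 1110xxxx → 3-byte sequence.
Byte 1: 0xEF = 11101111, payload 1111 (4 bits).
Byte 2: 0xB8 = 10111000 (10xxxxxx ✓), payload 111000.
Byte 3: 0x9A = 10011010 (10xxxxxx ✓), payload 011010.
Concatenate: 1111111000011010 = 0xFE1A (16 bits → U+FE1A).

U+FE1A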